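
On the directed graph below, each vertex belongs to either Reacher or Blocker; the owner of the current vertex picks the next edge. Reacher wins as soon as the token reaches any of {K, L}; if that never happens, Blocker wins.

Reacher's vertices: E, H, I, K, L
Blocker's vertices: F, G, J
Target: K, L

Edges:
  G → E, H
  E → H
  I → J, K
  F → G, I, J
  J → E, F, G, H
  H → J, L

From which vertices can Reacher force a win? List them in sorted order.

A0 = {K, L}
A1: add {H, I} — H (Reacher) has H→L; I (Reacher) has I→K.
A2: add {E} — E (Reacher) has E→H.
A3: add {G} — G (Blocker): all of {E, H} already in.
A4 = A3; e.g. F (Blocker) can still go to J. Fixed point.
Reacher's winning region = {E, G, H, I, K, L}.

E, G, H, I, K, L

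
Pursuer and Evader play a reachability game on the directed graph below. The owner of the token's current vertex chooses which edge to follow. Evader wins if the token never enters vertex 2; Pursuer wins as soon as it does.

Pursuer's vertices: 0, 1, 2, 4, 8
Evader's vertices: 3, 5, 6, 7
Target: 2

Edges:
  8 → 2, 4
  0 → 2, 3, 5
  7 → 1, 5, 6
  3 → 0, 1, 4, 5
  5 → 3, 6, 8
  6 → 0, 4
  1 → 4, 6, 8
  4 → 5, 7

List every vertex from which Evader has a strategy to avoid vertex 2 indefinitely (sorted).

A0 = {2}
A1: add {0, 8} — 0 (Pursuer) has 0→2; 8 (Pursuer) has 8→2.
A2: add {1} — 1 (Pursuer) has 1→8.
A3 = A2; e.g. 3 (Evader) can still go to 4. Fixed point.
Pursuer's attractor = {0, 1, 2, 8}; Evader avoids the target exactly from the complement.

3, 4, 5, 6, 7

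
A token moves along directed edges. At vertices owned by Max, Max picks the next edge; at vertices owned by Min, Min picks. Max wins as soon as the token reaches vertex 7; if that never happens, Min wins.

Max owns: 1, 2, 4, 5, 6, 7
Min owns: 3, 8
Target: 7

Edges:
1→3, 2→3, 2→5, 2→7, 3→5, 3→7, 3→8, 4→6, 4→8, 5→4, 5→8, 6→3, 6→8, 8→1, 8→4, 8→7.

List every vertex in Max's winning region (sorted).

A0 = {7}
A1: add {2} — 2 (Max) has 2→7.
A2 = A1; e.g. 1 (Max) has no edge into A1. Fixed point.
Max's winning region = {2, 7}.

2, 7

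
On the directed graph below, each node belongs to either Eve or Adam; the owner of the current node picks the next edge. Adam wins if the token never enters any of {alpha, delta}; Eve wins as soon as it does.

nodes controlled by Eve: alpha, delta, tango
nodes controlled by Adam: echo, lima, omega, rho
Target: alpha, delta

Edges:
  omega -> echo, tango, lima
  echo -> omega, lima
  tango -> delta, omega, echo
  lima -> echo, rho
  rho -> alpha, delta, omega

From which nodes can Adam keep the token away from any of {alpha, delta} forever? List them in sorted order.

echo, lima, omega, rho

A0 = {alpha, delta}
A1: add {tango} — tango (Eve) has tango→delta.
A2 = A1; e.g. omega (Adam) can still go to echo. Fixed point.
Eve's attractor = {alpha, delta, tango}; Adam avoids the target exactly from the complement.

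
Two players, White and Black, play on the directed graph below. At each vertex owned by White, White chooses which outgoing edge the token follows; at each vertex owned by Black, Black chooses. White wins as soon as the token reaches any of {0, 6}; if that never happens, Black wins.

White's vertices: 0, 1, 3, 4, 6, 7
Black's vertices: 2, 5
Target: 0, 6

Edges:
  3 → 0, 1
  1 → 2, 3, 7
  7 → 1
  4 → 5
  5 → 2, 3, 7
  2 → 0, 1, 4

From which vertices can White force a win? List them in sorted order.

0, 1, 3, 6, 7

A0 = {0, 6}
A1: add {3} — 3 (White) has 3→0.
A2: add {1} — 1 (White) has 1→3.
A3: add {7} — 7 (White) has 7→1.
A4 = A3; e.g. 2 (Black) can still go to 4. Fixed point.
White's winning region = {0, 1, 3, 6, 7}.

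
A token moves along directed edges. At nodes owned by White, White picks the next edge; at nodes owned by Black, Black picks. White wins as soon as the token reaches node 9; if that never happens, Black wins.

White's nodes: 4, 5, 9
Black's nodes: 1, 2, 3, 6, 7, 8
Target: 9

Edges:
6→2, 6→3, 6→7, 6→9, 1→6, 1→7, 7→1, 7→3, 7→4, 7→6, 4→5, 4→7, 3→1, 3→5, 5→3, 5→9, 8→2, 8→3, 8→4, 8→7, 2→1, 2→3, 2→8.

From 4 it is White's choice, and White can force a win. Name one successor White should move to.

A0 = {9}
A1: add {5} — 5 (White) has 5→9.
A2: add {4} — 4 (White) has 4→5.
A3 = A2; e.g. 1 (Black) can still go to 6. Fixed point.
From 4, successor 5 is in the attractor (rank 1); the other successor 7 is not.

5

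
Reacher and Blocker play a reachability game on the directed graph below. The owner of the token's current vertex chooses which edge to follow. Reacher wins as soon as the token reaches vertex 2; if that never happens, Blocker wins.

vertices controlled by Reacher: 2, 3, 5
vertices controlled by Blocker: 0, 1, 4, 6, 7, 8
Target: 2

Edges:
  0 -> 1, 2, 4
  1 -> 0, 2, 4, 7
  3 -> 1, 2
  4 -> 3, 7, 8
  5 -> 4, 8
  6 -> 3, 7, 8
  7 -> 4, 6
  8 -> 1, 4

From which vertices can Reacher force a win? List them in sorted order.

2, 3

A0 = {2}
A1: add {3} — 3 (Reacher) has 3→2.
A2 = A1; e.g. 0 (Blocker) can still go to 1. Fixed point.
Reacher's winning region = {2, 3}.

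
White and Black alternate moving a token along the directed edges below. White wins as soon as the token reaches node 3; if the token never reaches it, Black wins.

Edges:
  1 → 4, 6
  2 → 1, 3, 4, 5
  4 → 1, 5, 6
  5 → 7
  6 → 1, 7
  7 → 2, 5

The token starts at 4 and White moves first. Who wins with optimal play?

Black

Track states (vertex, player-to-move).
A0 = {(3,White), (3,Black)}
A1: add {(2,White)}.
A2 = A1; e.g. (1,White) stays out. (4,White) never enters ⇒ Black avoids the target.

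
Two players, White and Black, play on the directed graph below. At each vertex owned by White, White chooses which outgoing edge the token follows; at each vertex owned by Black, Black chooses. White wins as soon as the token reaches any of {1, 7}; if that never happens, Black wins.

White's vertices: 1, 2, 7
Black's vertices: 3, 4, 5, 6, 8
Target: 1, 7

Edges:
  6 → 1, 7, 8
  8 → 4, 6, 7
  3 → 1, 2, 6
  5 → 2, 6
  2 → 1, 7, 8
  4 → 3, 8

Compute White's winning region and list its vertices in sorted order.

A0 = {1, 7}
A1: add {2} — 2 (White) has 2→1.
A2 = A1; e.g. 3 (Black) can still go to 6. Fixed point.
White's winning region = {1, 2, 7}.

1, 2, 7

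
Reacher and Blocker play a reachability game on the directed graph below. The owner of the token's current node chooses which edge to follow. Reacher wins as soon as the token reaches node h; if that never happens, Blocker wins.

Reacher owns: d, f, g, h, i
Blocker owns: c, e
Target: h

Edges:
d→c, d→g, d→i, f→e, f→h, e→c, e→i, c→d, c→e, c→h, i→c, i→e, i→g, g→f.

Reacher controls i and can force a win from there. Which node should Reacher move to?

A0 = {h}
A1: add {f} — f (Reacher) has f→h.
A2: add {g} — g (Reacher) has g→f.
A3: add {d, i} — d (Reacher) has d→g; i (Reacher) has i→g.
A4 = A3; e.g. c (Blocker) can still go to e. Fixed point.
From i, successor g is in the attractor (rank 2); the other successors c, e are not.

g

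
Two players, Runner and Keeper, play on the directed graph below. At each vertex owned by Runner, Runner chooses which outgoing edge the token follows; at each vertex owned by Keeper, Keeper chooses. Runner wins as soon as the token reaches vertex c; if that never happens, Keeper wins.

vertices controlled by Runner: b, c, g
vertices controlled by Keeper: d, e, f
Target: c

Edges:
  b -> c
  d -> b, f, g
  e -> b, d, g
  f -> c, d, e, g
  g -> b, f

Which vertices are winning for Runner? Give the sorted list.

b, c, g

A0 = {c}
A1: add {b} — b (Runner) has b→c.
A2: add {g} — g (Runner) has g→b.
A3 = A2; e.g. d (Keeper) can still go to f. Fixed point.
Runner's winning region = {b, c, g}.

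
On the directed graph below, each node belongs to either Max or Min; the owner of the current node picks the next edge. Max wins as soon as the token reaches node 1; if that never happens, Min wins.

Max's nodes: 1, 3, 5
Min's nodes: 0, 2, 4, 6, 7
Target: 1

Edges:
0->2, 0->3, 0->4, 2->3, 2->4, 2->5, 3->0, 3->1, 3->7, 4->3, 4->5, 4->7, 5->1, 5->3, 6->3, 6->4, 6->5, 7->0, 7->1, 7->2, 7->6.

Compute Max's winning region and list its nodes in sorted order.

1, 3, 5

A0 = {1}
A1: add {3, 5} — 3 (Max) has 3→1; 5 (Max) has 5→1.
A2 = A1; e.g. 0 (Min) can still go to 2. Fixed point.
Max's winning region = {1, 3, 5}.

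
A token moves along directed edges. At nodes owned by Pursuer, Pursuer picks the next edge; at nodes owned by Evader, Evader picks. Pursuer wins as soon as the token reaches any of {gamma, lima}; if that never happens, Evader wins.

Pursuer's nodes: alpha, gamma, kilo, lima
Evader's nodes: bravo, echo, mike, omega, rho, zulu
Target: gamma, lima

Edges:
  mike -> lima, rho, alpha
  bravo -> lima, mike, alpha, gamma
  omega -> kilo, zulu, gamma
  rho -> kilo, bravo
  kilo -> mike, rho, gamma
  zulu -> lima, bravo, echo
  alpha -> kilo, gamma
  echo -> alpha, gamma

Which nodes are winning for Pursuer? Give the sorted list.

A0 = {gamma, lima}
A1: add {alpha, kilo} — kilo (Pursuer) has kilo→gamma; alpha (Pursuer) has alpha→gamma.
A2: add {echo} — echo (Evader): all of {alpha, gamma} already in.
A3 = A2; e.g. omega (Evader) can still go to zulu. Fixed point.
Pursuer's winning region = {alpha, echo, gamma, kilo, lima}.

alpha, echo, gamma, kilo, lima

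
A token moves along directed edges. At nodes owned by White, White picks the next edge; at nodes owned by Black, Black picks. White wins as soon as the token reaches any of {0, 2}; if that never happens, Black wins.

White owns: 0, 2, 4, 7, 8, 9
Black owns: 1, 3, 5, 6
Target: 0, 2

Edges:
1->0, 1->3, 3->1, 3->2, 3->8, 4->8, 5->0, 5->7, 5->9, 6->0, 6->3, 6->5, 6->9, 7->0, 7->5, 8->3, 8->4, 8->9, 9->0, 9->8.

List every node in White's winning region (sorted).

A0 = {0, 2}
A1: add {7, 9} — 7 (White) has 7→0; 9 (White) has 9→0.
A2: add {5, 8} — 5 (Black): all of {0, 7, 9} already in; 8 (White) has 8→9.
A3: add {4} — 4 (White) has 4→8.
A4 = A3; e.g. 1 (Black) can still go to 3. Fixed point.
White's winning region = {0, 2, 4, 5, 7, 8, 9}.

0, 2, 4, 5, 7, 8, 9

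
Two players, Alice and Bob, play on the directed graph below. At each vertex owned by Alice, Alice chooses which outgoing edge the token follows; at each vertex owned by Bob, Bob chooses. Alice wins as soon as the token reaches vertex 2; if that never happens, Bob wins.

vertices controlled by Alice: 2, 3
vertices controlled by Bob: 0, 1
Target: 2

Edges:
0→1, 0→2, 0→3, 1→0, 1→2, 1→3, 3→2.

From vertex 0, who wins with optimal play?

A0 = {2}
A1: add {3} — 3 (Alice) has 3→2.
A2 = A1; e.g. 0 (Bob) can still go to 1. Fixed point.
0 never enters the attractor, so Bob can avoid the target forever.

Bob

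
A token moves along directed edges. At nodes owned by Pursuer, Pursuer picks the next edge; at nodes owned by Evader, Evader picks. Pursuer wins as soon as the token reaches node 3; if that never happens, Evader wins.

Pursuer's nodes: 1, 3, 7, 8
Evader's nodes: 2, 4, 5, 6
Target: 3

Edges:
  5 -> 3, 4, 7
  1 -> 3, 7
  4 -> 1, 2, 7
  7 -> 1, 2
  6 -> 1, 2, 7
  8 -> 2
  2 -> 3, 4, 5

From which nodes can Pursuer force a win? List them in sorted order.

A0 = {3}
A1: add {1} — 1 (Pursuer) has 1→3.
A2: add {7} — 7 (Pursuer) has 7→1.
A3 = A2; e.g. 2 (Evader) can still go to 4. Fixed point.
Pursuer's winning region = {1, 3, 7}.

1, 3, 7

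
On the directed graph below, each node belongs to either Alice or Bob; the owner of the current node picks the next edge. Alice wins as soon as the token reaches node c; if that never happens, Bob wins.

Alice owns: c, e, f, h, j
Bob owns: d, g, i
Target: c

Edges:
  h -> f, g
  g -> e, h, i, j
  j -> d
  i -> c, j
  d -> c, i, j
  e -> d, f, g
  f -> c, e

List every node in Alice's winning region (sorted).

c, e, f, h

A0 = {c}
A1: add {f} — f (Alice) has f→c.
A2: add {e, h} — e (Alice) has e→f; h (Alice) has h→f.
A3 = A2; e.g. d (Bob) can still go to i. Fixed point.
Alice's winning region = {c, e, f, h}.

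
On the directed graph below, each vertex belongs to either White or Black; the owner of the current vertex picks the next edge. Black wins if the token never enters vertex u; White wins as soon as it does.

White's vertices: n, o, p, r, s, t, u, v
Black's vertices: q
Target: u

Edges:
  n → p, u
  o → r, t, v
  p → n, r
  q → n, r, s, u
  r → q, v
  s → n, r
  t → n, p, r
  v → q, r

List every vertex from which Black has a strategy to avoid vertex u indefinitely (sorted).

A0 = {u}
A1: add {n} — n (White) has n→u.
A2: add {p, s, t} — p (White) has p→n; s (White) has s→n; t (White) has t→n.
A3: add {o} — o (White) has o→t.
A4 = A3; e.g. q (Black) can still go to r. Fixed point.
White's attractor = {n, o, p, s, t, u}; Black avoids the target exactly from the complement.

q, r, v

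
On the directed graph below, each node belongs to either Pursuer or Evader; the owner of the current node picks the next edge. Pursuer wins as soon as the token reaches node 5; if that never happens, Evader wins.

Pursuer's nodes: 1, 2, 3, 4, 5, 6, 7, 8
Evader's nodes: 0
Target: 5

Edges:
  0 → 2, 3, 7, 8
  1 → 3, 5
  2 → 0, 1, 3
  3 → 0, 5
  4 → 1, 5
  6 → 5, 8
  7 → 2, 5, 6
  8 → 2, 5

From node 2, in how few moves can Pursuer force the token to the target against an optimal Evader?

A0 = {5}
A1: add {1, 3, 4, 6, 7, 8} — 1 (Pursuer) has 1→5; 3 (Pursuer) has 3→5; 4 (Pursuer) has 4→5; 6 (Pursuer) has 6→5; 7 (Pursuer) has 7→5; 8 (Pursuer) has 8→5.
A2: add {2} — 2 (Pursuer) has 2→1.
2 enters the attractor at level 2, so Pursuer can force the target in 2 moves from there.

2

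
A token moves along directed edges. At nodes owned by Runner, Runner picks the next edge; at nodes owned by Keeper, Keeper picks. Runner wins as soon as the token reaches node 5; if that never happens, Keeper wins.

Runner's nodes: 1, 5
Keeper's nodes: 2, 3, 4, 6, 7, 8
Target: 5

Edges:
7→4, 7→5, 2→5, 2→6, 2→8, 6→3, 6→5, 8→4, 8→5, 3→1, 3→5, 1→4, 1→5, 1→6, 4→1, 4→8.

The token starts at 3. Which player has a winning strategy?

A0 = {5}
A1: add {1} — 1 (Runner) has 1→5.
A2: add {3} — 3 (Keeper): all of {1, 5} already in.
3 ∈ A2, so Runner can force the target.

Runner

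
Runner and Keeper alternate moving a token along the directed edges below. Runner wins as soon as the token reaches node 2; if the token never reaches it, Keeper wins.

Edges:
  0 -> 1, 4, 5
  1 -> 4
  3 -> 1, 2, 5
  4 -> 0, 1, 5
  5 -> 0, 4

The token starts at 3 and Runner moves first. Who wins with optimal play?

Track states (vertex, player-to-move).
A0 = {(2,Runner), (2,Keeper)}
A1: add {(3,Runner)}.
(3,Runner) ∈ A1 ⇒ Runner forces the target.

Runner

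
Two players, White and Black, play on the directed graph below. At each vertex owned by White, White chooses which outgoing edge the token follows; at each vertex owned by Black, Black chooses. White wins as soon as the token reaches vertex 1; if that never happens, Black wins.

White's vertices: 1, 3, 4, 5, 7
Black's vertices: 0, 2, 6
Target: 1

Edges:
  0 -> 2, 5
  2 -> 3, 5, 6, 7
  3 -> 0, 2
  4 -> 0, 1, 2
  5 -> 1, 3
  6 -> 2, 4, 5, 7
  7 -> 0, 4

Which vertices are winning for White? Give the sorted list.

A0 = {1}
A1: add {4, 5} — 4 (White) has 4→1; 5 (White) has 5→1.
A2: add {7} — 7 (White) has 7→4.
A3 = A2; e.g. 0 (Black) can still go to 2. Fixed point.
White's winning region = {1, 4, 5, 7}.

1, 4, 5, 7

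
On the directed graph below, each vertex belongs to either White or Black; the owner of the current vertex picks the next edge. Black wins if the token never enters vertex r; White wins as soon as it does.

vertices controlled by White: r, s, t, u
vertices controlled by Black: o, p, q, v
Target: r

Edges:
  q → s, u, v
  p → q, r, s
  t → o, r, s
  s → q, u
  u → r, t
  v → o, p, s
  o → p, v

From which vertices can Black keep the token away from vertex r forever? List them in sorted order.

A0 = {r}
A1: add {t, u} — t (White) has t→r; u (White) has u→r.
A2: add {s} — s (White) has s→u.
A3 = A2; e.g. o (Black) can still go to p. Fixed point.
White's attractor = {r, s, t, u}; Black avoids the target exactly from the complement.

o, p, q, v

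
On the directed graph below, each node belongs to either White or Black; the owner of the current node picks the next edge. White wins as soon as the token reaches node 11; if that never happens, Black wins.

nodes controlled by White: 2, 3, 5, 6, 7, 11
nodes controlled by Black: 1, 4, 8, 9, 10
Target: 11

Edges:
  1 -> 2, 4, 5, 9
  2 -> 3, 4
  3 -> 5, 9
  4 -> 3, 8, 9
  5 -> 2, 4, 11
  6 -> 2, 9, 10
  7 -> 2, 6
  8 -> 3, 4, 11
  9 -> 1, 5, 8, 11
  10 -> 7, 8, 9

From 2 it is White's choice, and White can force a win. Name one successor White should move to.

A0 = {11}
A1: add {5} — 5 (White) has 5→11.
A2: add {3} — 3 (White) has 3→5.
A3: add {2} — 2 (White) has 2→3.
A4: add {6, 7} — 6 (White) has 6→2; 7 (White) has 7→2.
A5 = A4; e.g. 1 (Black) can still go to 4. Fixed point.
From 2, successor 3 is in the attractor (rank 2); the other successor 4 is not.

3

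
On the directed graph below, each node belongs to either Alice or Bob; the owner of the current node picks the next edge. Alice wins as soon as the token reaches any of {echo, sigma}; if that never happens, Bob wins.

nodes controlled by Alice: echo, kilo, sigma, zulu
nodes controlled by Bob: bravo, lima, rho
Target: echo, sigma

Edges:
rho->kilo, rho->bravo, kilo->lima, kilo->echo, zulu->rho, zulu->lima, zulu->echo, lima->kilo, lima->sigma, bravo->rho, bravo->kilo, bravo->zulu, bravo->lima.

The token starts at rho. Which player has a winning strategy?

A0 = {echo, sigma}
A1: add {kilo, zulu} — kilo (Alice) has kilo→echo; zulu (Alice) has zulu→echo.
A2: add {lima} — lima (Bob): all of {kilo, sigma} already in.
A3 = A2; e.g. rho (Bob) can still go to bravo. Fixed point.
rho never enters the attractor, so Bob can avoid the target forever.

Bob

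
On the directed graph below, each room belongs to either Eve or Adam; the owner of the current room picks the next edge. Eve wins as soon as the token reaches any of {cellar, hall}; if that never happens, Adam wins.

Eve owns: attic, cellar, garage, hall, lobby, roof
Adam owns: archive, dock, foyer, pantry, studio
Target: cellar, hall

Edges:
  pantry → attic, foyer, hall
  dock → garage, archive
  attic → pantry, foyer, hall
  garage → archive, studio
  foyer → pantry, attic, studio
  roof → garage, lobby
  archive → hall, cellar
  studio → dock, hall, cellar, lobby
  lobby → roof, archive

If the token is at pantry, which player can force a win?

Adam

A0 = {cellar, hall}
A1: add {archive, attic} — attic (Eve) has attic→hall; archive (Adam): all of {hall, cellar} already in.
A2: add {garage, lobby} — garage (Eve) has garage→archive; lobby (Eve) has lobby→archive.
A3: add {dock, roof} — dock (Adam): all of {garage, archive} already in; roof (Eve) has roof→garage.
A4: add {studio} — studio (Adam): all of {dock, hall, cellar, lobby} already in.
A5 = A4; e.g. pantry (Adam) can still go to foyer. Fixed point.
pantry never enters the attractor, so Adam can avoid the target forever.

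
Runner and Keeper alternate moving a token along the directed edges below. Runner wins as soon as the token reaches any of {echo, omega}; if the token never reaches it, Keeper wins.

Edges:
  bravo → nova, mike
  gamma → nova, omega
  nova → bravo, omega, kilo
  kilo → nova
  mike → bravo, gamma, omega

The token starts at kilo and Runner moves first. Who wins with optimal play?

Keeper

Track states (vertex, player-to-move).
A0 = {(omega,Runner), (omega,Keeper), (echo,Runner), (echo,Keeper)}
A1: add {(gamma,Runner), (nova,Runner), (mike,Runner)}.
A2: add {(bravo,Keeper), (gamma,Keeper), (kilo,Keeper)}.
A3 = A2; e.g. (bravo,Runner) stays out. (kilo,Runner) never enters ⇒ Keeper avoids the target.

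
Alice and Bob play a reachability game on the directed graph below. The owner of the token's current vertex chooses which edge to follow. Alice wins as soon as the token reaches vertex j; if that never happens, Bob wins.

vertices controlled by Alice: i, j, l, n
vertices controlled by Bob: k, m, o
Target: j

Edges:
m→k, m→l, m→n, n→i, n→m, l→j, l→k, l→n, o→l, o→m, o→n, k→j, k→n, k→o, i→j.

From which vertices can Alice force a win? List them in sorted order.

i, j, l, n

A0 = {j}
A1: add {i, l} — i (Alice) has i→j; l (Alice) has l→j.
A2: add {n} — n (Alice) has n→i.
A3 = A2; e.g. k (Bob) can still go to o. Fixed point.
Alice's winning region = {i, j, l, n}.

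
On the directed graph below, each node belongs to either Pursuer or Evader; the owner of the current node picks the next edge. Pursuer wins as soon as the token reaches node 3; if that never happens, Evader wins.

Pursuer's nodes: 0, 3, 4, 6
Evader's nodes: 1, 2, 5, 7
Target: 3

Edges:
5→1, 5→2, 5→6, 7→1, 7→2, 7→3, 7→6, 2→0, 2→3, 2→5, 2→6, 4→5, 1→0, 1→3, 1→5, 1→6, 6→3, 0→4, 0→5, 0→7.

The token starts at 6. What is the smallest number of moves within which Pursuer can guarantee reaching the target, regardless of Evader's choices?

1

A0 = {3}
A1: add {6} — 6 (Pursuer) has 6→3.
A2 = A1; e.g. 0 (Pursuer) has no edge into A1. Fixed point.
6 enters the attractor at level 1, so Pursuer can force the target in 1 move from there.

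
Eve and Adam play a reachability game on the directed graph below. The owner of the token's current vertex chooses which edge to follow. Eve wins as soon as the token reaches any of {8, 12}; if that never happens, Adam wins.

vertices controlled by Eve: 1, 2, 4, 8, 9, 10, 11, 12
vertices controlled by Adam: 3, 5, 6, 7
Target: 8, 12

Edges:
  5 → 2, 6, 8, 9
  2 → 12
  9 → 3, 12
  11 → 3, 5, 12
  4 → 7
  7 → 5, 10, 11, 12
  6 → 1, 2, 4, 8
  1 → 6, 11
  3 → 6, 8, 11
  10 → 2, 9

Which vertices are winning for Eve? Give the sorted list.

1, 2, 8, 9, 10, 11, 12

A0 = {8, 12}
A1: add {2, 9, 11} — 2 (Eve) has 2→12; 9 (Eve) has 9→12; 11 (Eve) has 11→12.
A2: add {1, 10} — 1 (Eve) has 1→11; 10 (Eve) has 10→2.
A3 = A2; e.g. 3 (Adam) can still go to 6. Fixed point.
Eve's winning region = {1, 2, 8, 9, 10, 11, 12}.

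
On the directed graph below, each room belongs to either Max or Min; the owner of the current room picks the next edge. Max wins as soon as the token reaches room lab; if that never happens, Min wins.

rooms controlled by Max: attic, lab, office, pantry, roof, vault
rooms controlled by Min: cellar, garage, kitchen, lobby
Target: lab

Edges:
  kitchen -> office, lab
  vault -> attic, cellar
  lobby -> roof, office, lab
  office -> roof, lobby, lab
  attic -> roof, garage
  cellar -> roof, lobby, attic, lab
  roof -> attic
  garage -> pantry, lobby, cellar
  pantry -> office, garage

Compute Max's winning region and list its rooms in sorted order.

kitchen, lab, office, pantry

A0 = {lab}
A1: add {office} — office (Max) has office→lab.
A2: add {kitchen, pantry} — kitchen (Min): all of {office, lab} already in; pantry (Max) has pantry→office.
A3 = A2; e.g. roof (Max) has no edge into A2. Fixed point.
Max's winning region = {kitchen, lab, office, pantry}.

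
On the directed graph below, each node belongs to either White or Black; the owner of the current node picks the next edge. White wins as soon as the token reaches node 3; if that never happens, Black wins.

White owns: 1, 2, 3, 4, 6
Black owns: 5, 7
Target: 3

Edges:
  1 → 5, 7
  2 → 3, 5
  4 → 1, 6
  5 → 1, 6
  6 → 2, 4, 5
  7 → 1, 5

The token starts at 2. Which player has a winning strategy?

White

A0 = {3}
A1: add {2} — 2 (White) has 2→3.
2 ∈ A1, so White can force the target.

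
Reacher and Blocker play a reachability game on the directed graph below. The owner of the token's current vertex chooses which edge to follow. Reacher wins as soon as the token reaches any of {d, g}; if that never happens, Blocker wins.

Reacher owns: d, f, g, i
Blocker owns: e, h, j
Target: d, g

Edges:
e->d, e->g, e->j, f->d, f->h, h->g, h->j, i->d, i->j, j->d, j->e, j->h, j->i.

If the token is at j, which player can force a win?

A0 = {d, g}
A1: add {f, i} — f (Reacher) has f→d; i (Reacher) has i→d.
A2 = A1; e.g. e (Blocker) can still go to j. Fixed point.
j never enters the attractor, so Blocker can avoid the target forever.

Blocker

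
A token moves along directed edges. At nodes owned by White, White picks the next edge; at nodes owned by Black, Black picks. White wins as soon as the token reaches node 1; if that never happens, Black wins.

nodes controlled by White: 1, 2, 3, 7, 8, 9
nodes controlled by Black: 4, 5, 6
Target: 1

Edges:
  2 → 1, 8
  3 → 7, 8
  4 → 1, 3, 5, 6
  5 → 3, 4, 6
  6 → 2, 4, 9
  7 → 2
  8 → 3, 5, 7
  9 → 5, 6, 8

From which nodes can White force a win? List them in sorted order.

A0 = {1}
A1: add {2} — 2 (White) has 2→1.
A2: add {7} — 7 (White) has 7→2.
A3: add {3, 8} — 3 (White) has 3→7; 8 (White) has 8→7.
A4: add {9} — 9 (White) has 9→8.
A5 = A4; e.g. 4 (Black) can still go to 5. Fixed point.
White's winning region = {1, 2, 3, 7, 8, 9}.

1, 2, 3, 7, 8, 9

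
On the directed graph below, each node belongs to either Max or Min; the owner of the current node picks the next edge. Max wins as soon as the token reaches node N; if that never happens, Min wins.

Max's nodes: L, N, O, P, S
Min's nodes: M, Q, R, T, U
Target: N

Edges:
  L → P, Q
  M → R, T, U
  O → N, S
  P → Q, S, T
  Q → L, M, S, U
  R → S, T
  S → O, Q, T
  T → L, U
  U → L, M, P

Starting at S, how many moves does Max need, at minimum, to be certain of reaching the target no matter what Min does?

2

A0 = {N}
A1: add {O} — O (Max) has O→N.
A2: add {S} — S (Max) has S→O.
S enters the attractor at level 2, so Max can force the target in 2 moves from there.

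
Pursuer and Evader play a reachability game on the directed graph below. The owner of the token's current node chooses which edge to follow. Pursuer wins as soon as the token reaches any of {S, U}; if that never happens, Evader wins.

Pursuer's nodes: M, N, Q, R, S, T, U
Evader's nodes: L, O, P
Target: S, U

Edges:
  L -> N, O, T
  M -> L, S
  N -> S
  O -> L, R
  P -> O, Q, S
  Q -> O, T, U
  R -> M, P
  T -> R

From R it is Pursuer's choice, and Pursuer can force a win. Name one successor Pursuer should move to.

A0 = {S, U}
A1: add {M, N, Q} — M (Pursuer) has M→S; N (Pursuer) has N→S; Q (Pursuer) has Q→U.
A2: add {R} — R (Pursuer) has R→M.
A3: add {T} — T (Pursuer) has T→R.
A4 = A3; e.g. L (Evader) can still go to O. Fixed point.
From R, successor M is in the attractor (rank 1); the other successor P is not.

M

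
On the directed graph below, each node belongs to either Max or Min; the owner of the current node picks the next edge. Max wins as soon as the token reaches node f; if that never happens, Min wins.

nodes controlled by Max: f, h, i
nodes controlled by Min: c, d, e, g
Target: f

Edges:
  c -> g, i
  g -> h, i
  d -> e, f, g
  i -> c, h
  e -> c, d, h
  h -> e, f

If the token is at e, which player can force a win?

Min

A0 = {f}
A1: add {h} — h (Max) has h→f.
A2: add {i} — i (Max) has i→h.
A3: add {g} — g (Min): all of {h, i} already in.
A4: add {c} — c (Min): all of {g, i} already in.
A5 = A4; e.g. d (Min) can still go to e. Fixed point.
e never enters the attractor, so Min can avoid the target forever.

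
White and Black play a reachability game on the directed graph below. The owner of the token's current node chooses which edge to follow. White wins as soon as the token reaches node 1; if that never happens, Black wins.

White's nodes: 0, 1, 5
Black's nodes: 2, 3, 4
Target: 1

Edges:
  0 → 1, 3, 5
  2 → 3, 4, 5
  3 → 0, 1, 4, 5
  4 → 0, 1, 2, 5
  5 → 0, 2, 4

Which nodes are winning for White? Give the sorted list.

A0 = {1}
A1: add {0} — 0 (White) has 0→1.
A2: add {5} — 5 (White) has 5→0.
A3 = A2; e.g. 2 (Black) can still go to 3. Fixed point.
White's winning region = {0, 1, 5}.

0, 1, 5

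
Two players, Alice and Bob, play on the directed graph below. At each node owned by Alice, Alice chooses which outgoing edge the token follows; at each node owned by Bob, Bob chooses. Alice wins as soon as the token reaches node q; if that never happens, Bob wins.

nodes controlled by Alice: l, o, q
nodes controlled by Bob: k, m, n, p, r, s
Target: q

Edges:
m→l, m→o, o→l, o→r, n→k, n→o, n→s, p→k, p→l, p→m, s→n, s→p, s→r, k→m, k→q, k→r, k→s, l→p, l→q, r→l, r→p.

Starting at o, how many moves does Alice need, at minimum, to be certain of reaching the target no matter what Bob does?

2

A0 = {q}
A1: add {l} — l (Alice) has l→q.
A2: add {o} — o (Alice) has o→l.
o enters the attractor at level 2, so Alice can force the target in 2 moves from there.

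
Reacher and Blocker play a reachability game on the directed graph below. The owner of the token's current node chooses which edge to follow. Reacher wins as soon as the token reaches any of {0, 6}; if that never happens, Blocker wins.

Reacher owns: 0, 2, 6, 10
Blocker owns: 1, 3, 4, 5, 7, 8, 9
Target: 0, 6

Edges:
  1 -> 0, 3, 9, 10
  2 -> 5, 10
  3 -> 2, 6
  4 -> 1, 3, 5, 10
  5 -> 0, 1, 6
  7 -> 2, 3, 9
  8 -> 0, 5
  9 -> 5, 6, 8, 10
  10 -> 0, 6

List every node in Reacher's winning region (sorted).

0, 2, 3, 6, 10

A0 = {0, 6}
A1: add {10} — 10 (Reacher) has 10→0.
A2: add {2} — 2 (Reacher) has 2→10.
A3: add {3} — 3 (Blocker): all of {2, 6} already in.
A4 = A3; e.g. 1 (Blocker) can still go to 9. Fixed point.
Reacher's winning region = {0, 2, 3, 6, 10}.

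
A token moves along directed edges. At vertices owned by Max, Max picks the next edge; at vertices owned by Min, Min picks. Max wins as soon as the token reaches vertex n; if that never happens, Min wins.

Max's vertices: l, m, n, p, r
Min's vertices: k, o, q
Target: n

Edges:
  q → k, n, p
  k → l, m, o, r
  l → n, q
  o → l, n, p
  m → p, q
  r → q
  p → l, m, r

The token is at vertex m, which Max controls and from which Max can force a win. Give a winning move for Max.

p

A0 = {n}
A1: add {l} — l (Max) has l→n.
A2: add {p} — p (Max) has p→l.
A3: add {m, o} — m (Max) has m→p; o (Min): all of {l, n, p} already in.
A4 = A3; e.g. k (Min) can still go to r. Fixed point.
From m, successor p is in the attractor (rank 2); the other successor q is not.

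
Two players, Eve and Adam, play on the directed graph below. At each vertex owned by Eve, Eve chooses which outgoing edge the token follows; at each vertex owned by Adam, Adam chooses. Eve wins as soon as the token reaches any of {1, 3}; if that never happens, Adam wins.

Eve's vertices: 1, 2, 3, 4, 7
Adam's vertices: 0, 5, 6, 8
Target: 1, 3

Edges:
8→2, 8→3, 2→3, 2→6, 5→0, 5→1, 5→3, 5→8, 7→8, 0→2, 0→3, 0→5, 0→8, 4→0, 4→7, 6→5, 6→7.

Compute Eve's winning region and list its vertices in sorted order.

A0 = {1, 3}
A1: add {2} — 2 (Eve) has 2→3.
A2: add {8} — 8 (Adam): all of {2, 3} already in.
A3: add {7} — 7 (Eve) has 7→8.
A4: add {4} — 4 (Eve) has 4→7.
A5 = A4; e.g. 0 (Adam) can still go to 5. Fixed point.
Eve's winning region = {1, 2, 3, 4, 7, 8}.

1, 2, 3, 4, 7, 8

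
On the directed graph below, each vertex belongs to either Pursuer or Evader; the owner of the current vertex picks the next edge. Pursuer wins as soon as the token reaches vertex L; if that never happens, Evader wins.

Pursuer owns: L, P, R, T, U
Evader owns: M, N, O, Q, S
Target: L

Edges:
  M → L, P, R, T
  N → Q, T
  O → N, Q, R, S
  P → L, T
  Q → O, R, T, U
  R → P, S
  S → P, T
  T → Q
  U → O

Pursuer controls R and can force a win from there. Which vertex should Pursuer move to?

P

A0 = {L}
A1: add {P} — P (Pursuer) has P→L.
A2: add {R} — R (Pursuer) has R→P.
A3 = A2; e.g. M (Evader) can still go to T. Fixed point.
From R, successor P is in the attractor (rank 1); the other successor S is not.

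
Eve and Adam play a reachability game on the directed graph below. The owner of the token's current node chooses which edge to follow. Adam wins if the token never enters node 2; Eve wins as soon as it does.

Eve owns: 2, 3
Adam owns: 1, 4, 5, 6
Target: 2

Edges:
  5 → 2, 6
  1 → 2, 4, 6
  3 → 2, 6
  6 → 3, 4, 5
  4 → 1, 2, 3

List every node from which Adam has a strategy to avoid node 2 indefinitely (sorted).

A0 = {2}
A1: add {3} — 3 (Eve) has 3→2.
A2 = A1; e.g. 1 (Adam) can still go to 4. Fixed point.
Eve's attractor = {2, 3}; Adam avoids the target exactly from the complement.

1, 4, 5, 6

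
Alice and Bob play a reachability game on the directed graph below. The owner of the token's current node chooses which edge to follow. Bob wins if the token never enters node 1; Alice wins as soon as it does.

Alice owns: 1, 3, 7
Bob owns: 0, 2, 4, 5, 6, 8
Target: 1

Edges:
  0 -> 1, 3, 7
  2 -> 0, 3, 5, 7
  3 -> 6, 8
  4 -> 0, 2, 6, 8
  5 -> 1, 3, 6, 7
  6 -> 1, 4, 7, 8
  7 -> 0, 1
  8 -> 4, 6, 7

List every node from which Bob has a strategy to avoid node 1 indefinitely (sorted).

A0 = {1}
A1: add {7} — 7 (Alice) has 7→1.
A2 = A1; e.g. 0 (Bob) can still go to 3. Fixed point.
Alice's attractor = {1, 7}; Bob avoids the target exactly from the complement.

0, 2, 3, 4, 5, 6, 8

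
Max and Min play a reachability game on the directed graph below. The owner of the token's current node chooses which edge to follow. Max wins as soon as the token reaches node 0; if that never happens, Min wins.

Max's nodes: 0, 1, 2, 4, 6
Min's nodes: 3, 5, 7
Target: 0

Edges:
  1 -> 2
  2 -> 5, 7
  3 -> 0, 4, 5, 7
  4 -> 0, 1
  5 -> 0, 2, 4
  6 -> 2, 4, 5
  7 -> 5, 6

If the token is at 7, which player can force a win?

A0 = {0}
A1: add {4} — 4 (Max) has 4→0.
A2: add {6} — 6 (Max) has 6→4.
A3 = A2; e.g. 1 (Max) has no edge into A2. Fixed point.
7 never enters the attractor, so Min can avoid the target forever.

Min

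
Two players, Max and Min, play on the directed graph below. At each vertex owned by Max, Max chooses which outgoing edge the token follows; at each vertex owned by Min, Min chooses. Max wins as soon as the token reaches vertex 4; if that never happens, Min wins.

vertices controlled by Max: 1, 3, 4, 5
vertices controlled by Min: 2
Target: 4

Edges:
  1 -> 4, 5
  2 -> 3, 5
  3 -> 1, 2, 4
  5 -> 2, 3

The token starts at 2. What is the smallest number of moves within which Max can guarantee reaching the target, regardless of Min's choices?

A0 = {4}
A1: add {1, 3} — 1 (Max) has 1→4; 3 (Max) has 3→4.
A2: add {5} — 5 (Max) has 5→3.
A3: add {2} — 2 (Min): all of {3, 5} already in.
A3 = all vertices. Fixed point.
2 enters the attractor at level 3, so Max can force the target in 3 moves from there.

3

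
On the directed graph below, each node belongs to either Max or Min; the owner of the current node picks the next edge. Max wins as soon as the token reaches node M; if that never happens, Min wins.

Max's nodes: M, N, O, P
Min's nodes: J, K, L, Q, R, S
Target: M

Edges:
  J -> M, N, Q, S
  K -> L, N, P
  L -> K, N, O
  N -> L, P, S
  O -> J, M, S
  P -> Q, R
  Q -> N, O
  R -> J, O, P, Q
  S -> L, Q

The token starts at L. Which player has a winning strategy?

Min

A0 = {M}
A1: add {O} — O (Max) has O→M.
A2 = A1; e.g. J (Min) can still go to N. Fixed point.
L never enters the attractor, so Min can avoid the target forever.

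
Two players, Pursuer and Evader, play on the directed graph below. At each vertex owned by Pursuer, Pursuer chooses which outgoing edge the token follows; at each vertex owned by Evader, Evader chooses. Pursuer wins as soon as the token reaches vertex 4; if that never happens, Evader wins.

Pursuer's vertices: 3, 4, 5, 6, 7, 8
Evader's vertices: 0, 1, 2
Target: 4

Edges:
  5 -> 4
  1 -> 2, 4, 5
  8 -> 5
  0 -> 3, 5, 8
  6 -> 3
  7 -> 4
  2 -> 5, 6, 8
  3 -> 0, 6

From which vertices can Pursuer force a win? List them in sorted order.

4, 5, 7, 8

A0 = {4}
A1: add {5, 7} — 5 (Pursuer) has 5→4; 7 (Pursuer) has 7→4.
A2: add {8} — 8 (Pursuer) has 8→5.
A3 = A2; e.g. 0 (Evader) can still go to 3. Fixed point.
Pursuer's winning region = {4, 5, 7, 8}.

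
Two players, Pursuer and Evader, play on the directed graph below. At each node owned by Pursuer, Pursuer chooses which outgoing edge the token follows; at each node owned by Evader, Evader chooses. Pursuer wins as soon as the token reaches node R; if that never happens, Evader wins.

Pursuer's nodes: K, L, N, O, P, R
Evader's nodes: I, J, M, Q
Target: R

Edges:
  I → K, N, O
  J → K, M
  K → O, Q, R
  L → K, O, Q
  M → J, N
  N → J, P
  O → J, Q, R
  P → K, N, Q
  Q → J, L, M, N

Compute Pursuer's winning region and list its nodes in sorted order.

I, K, L, N, O, P, R

A0 = {R}
A1: add {K, O} — K (Pursuer) has K→R; O (Pursuer) has O→R.
A2: add {L, P} — L (Pursuer) has L→K; P (Pursuer) has P→K.
A3: add {N} — N (Pursuer) has N→P.
A4: add {I} — I (Evader): all of {K, N, O} already in.
A5 = A4; e.g. J (Evader) can still go to M. Fixed point.
Pursuer's winning region = {I, K, L, N, O, P, R}.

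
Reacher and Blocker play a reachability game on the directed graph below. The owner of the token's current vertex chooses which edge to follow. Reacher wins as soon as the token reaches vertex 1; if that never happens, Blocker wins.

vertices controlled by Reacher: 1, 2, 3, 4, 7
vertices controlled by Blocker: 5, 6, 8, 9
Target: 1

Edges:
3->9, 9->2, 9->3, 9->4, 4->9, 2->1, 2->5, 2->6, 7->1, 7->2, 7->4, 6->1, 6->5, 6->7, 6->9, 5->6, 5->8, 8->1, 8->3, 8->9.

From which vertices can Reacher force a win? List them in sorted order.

1, 2, 7

A0 = {1}
A1: add {2, 7} — 2 (Reacher) has 2→1; 7 (Reacher) has 7→1.
A2 = A1; e.g. 3 (Reacher) has no edge into A1. Fixed point.
Reacher's winning region = {1, 2, 7}.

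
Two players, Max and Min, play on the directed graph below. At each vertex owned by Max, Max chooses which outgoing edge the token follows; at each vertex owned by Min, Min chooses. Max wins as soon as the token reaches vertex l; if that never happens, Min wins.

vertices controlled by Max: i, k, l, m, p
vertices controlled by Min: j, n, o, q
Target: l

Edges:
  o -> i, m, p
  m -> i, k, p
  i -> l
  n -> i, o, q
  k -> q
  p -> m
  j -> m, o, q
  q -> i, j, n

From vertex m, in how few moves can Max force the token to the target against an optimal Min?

2

A0 = {l}
A1: add {i} — i (Max) has i→l.
A2: add {m} — m (Max) has m→i.
m enters the attractor at level 2, so Max can force the target in 2 moves from there.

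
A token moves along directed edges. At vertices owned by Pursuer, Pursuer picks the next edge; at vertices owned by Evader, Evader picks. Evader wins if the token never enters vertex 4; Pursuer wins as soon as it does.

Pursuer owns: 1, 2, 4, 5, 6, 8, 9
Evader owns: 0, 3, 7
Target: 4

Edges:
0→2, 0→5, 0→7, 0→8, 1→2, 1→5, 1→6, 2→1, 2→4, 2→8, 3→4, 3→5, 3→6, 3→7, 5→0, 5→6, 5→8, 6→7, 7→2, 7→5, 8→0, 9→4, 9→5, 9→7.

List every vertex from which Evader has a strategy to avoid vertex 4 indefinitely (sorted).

0, 3, 5, 6, 7, 8

A0 = {4}
A1: add {2, 9} — 2 (Pursuer) has 2→4; 9 (Pursuer) has 9→4.
A2: add {1} — 1 (Pursuer) has 1→2.
A3 = A2; e.g. 0 (Evader) can still go to 5. Fixed point.
Pursuer's attractor = {1, 2, 4, 9}; Evader avoids the target exactly from the complement.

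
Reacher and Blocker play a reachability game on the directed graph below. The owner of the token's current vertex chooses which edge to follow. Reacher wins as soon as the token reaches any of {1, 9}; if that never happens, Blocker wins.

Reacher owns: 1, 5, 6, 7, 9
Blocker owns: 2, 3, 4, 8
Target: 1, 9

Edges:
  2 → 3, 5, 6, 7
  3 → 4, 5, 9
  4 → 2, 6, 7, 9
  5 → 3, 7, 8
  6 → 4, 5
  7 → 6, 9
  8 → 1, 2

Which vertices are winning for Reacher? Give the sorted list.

A0 = {1, 9}
A1: add {7} — 7 (Reacher) has 7→9.
A2: add {5} — 5 (Reacher) has 5→7.
A3: add {6} — 6 (Reacher) has 6→5.
A4 = A3; e.g. 2 (Blocker) can still go to 3. Fixed point.
Reacher's winning region = {1, 5, 6, 7, 9}.

1, 5, 6, 7, 9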